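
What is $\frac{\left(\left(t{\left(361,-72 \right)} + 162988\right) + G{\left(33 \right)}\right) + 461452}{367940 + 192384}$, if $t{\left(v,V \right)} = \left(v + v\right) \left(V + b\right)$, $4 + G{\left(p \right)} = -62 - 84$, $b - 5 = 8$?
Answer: $\frac{145423}{140081} \approx 1.0381$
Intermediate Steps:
$b = 13$ ($b = 5 + 8 = 13$)
$G{\left(p \right)} = -150$ ($G{\left(p \right)} = -4 - 146 = -150$)
$t{\left(v,V \right)} = 2 v \left(13 + V\right)$ ($t{\left(v,V \right)} = \left(v + v\right) \left(V + 13\right) = 2 v \left(13 + V\right)$)
$\frac{\left(\left(t{\left(361,-72 \right)} + 162988\right) + G{\left(33 \right)}\right) + 461452}{367940 + 192384} = \frac{\left(\left(2 \cdot 361 \left(13 - 72\right) + 162988\right) - 150\right) + 461452}{367940 + 192384} = \frac{\left(\left(2 \cdot 361 \left(-59\right) + 162988\right) - 150\right) + 461452}{560324} = \left(\left(\left(-42598 + 162988\right) - 150\right) + 461452\right) \frac{1}{560324} = \left(\left(120390 - 150\right) + 461452\right) \frac{1}{560324} = \left(120240 + 461452\right) \frac{1}{560324} = 581692 \cdot \frac{1}{560324} = \frac{145423}{140081}$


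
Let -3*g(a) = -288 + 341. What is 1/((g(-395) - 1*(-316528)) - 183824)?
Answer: 3/398059 ≈ 7.5366e-6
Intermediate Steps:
g(a) = -53/3 (g(a) = -(-288 + 341)/3 = -⅓*53 = -53/3)
1/((g(-395) - 1*(-316528)) - 183824) = 1/((-53/3 - 1*(-316528)) - 183824) = 1/((-53/3 + 316528) - 183824) = 1/(949531/3 - 183824) = 1/(398059/3) = 3/398059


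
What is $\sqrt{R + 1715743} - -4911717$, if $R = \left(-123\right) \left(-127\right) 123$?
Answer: $4911717 + \sqrt{3637126} \approx 4.9136 \cdot 10^{6}$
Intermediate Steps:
$R = 1921383$ ($R = 15621 \cdot 123 = 1921383$)
$\sqrt{R + 1715743} - -4911717 = \sqrt{1921383 + 1715743} - -4911717 = \sqrt{3637126} + 4911717 = 4911717 + \sqrt{3637126}$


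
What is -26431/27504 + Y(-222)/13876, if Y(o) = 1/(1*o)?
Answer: -3392499289/3530220912 ≈ -0.96099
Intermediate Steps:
Y(o) = 1/o
-26431/27504 + Y(-222)/13876 = -26431/27504 + 1/(-222*13876) = -26431*1/27504 - 1/222*1/13876 = -26431/27504 - 1/3080472 = -3392499289/3530220912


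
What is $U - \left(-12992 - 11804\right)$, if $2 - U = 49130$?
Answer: $-24332$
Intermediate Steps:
$U = -49128$ ($U = 2 - 49130 = -49128$)
$U - \left(-12992 - 11804\right) = -49128 - \left(-12992 - 11804\right) = -49128 - -24796 = -49128 + 24796 = -24332$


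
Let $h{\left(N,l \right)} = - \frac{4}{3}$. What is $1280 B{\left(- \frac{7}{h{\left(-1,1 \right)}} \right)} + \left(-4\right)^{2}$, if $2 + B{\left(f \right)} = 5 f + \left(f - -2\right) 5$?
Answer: $77456$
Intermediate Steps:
$h{\left(N,l \right)} = - \frac{4}{3}$ ($h{\left(N,l \right)} = \left(-4\right) \frac{1}{3} = - \frac{4}{3}$)
$B{\left(f \right)} = 8 + 10 f$ ($B{\left(f \right)} = -2 + \left(5 f + \left(f - -2\right) 5\right) = -2 + \left(5 f + \left(f + 2\right) 5\right) = -2 + \left(5 f + \left(2 + f\right) 5\right) = -2 + \left(5 f + \left(10 + 5 f\right)\right) = -2 + \left(10 + 10 f\right) = 8 + 10 f$)
$1280 B{\left(- \frac{7}{h{\left(-1,1 \right)}} \right)} + \left(-4\right)^{2} = 1280 \left(8 + 10 \left(- \frac{7}{- \frac{4}{3}}\right)\right) + \left(-4\right)^{2} = 1280 \left(8 + 10 \left(\left(-7\right) \left(- \frac{3}{4}\right)\right)\right) + 16 = 1280 \left(8 + 10 \cdot \frac{21}{4}\right) + 16 = 1280 \left(8 + \frac{105}{2}\right) + 16 = 1280 \cdot \frac{121}{2} + 16 = 77440 + 16 = 77456$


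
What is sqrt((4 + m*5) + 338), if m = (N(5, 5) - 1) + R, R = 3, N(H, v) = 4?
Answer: 2*sqrt(93) ≈ 19.287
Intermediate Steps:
m = 6 (m = (4 - 1) + 3 = 3 + 3 = 6)
sqrt((4 + m*5) + 338) = sqrt((4 + 6*5) + 338) = sqrt((4 + 30) + 338) = sqrt(34 + 338) = sqrt(372) = 2*sqrt(93)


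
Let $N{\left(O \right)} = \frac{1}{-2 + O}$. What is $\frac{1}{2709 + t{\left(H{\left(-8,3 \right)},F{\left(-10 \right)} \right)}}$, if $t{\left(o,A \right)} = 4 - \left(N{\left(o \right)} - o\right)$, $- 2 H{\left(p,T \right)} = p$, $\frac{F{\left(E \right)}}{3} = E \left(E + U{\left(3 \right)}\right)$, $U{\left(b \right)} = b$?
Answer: $\frac{2}{5433} \approx 0.00036812$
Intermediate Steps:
$F{\left(E \right)} = 3 E \left(3 + E\right)$ ($F{\left(E \right)} = 3 E \left(E + 3\right) = 3 E \left(3 + E\right)$)
$H{\left(p,T \right)} = - \frac{p}{2}$
$t{\left(o,A \right)} = 4 + o - \frac{1}{-2 + o}$ ($t{\left(o,A \right)} = 4 - \left(\frac{1}{-2 + o} - o\right) = 4 + \left(o - \frac{1}{-2 + o}\right) = 4 + o - \frac{1}{-2 + o}$)
$\frac{1}{2709 + t{\left(H{\left(-8,3 \right)},F{\left(-10 \right)} \right)}} = \frac{1}{2709 + \frac{-1 + \left(-2 - -4\right) \left(4 - -4\right)}{-2 - -4}} = \frac{1}{2709 + \frac{-1 + \left(-2 + 4\right) \left(4 + 4\right)}{-2 + 4}} = \frac{1}{2709 + \frac{-1 + 2 \cdot 8}{2}} = \frac{1}{2709 + \frac{-1 + 16}{2}} = \frac{1}{2709 + \frac{1}{2} \cdot 15} = \frac{1}{2709 + \frac{15}{2}} = \frac{1}{\frac{5433}{2}} = \frac{2}{5433}$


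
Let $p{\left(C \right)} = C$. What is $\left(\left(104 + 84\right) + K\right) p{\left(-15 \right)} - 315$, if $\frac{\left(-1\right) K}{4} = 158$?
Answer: $6345$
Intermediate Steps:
$K = -632$ ($K = \left(-4\right) 158 = -632$)
$\left(\left(104 + 84\right) + K\right) p{\left(-15 \right)} - 315 = \left(\left(104 + 84\right) - 632\right) \left(-15\right) - 315 = \left(188 - 632\right) \left(-15\right) - 315 = \left(-444\right) \left(-15\right) - 315 = 6660 - 315 = 6345$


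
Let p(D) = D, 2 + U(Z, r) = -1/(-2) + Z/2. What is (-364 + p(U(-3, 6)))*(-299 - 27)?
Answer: 119642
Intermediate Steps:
U(Z, r) = -3/2 + Z/2 (U(Z, r) = -2 + (-1/(-2) + Z/2) = -2 + (-1*(-½) + Z*(½)) = -2 + (½ + Z/2) = -3/2 + Z/2)
(-364 + p(U(-3, 6)))*(-299 - 27) = (-364 + (-3/2 + (½)*(-3)))*(-299 - 27) = (-364 + (-3/2 - 3/2))*(-326) = (-364 - 3)*(-326) = -367*(-326) = 119642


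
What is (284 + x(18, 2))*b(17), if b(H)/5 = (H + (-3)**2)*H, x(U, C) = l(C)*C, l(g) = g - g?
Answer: 627640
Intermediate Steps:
l(g) = 0
x(U, C) = 0 (x(U, C) = 0*C = 0)
b(H) = 5*H*(9 + H) (b(H) = 5*((H + (-3)**2)*H) = 5*((H + 9)*H) = 5*((9 + H)*H) = 5*(H*(9 + H)) = 5*H*(9 + H))
(284 + x(18, 2))*b(17) = (284 + 0)*(5*17*(9 + 17)) = 284*(5*17*26) = 284*2210 = 627640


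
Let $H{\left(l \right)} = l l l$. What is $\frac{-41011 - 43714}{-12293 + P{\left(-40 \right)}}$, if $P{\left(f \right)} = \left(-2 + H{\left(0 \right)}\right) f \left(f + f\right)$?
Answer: $\frac{84725}{18693} \approx 4.5324$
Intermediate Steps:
$H{\left(l \right)} = l^{3}$ ($H{\left(l \right)} = l^{2} l = l^{3}$)
$P{\left(f \right)} = - 4 f^{2}$ ($P{\left(f \right)} = \left(-2 + 0^{3}\right) f \left(f + f\right) = \left(-2 + 0\right) f 2 f = - 2 f 2 f = - 4 f^{2}$)
$\frac{-41011 - 43714}{-12293 + P{\left(-40 \right)}} = \frac{-41011 - 43714}{-12293 - 4 \left(-40\right)^{2}} = - \frac{84725}{-12293 - 6400} = - \frac{84725}{-18693} = \left(-84725\right) \left(- \frac{1}{18693}\right) = \frac{84725}{18693}$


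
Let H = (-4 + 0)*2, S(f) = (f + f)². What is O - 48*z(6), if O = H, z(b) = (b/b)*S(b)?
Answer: -6920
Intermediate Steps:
S(f) = 4*f² (S(f) = (2*f)² = 4*f²)
z(b) = 4*b² (z(b) = (b/b)*(4*b²) = 1*(4*b²) = 4*b²)
H = -8 (H = -4*2 = -8)
O = -8
O - 48*z(6) = -8 - 192*6² = -8 - 192*36 = -8 - 48*144 = -8 - 6912 = -6920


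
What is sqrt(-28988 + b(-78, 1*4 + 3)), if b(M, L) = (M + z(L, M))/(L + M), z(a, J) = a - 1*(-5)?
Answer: 13*I*sqrt(864638)/71 ≈ 170.26*I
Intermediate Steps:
z(a, J) = 5 + a (z(a, J) = a + 5 = 5 + a)
b(M, L) = (5 + L + M)/(L + M) (b(M, L) = (M + (5 + L))/(L + M) = (5 + L + M)/(L + M))
sqrt(-28988 + b(-78, 1*4 + 3)) = sqrt(-28988 + (5 + (1*4 + 3) - 78)/((1*4 + 3) - 78)) = sqrt(-28988 + (5 + (4 + 3) - 78)/((4 + 3) - 78)) = sqrt(-28988 + (5 + 7 - 78)/(7 - 78)) = sqrt(-28988 - 66/(-71)) = sqrt(-28988 - 1/71*(-66)) = sqrt(-28988 + 66/71) = sqrt(-2058082/71) = 13*I*sqrt(864638)/71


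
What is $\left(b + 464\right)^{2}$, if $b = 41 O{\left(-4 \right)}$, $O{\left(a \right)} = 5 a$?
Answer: $126736$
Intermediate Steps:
$b = -820$ ($b = 41 \cdot 5 \left(-4\right) = 41 \left(-20\right) = -820$)
$\left(b + 464\right)^{2} = \left(-820 + 464\right)^{2} = \left(-356\right)^{2} = 126736$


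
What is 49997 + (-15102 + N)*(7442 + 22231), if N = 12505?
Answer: -77010784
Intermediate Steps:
49997 + (-15102 + N)*(7442 + 22231) = 49997 + (-15102 + 12505)*(7442 + 22231) = 49997 - 2597*29673 = 49997 - 77060781 = -77010784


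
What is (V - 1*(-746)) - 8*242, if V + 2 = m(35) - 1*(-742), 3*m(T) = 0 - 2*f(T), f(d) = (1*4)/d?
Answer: -47258/105 ≈ -450.08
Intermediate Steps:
f(d) = 4/d
m(T) = -8/(3*T) (m(T) = (0 - 8/T)/3 = (-8/T)/3 = -8/(3*T))
V = 77692/105 (V = -2 + (-8/3/35 - 1*(-742)) = -2 + (-8/3*1/35 + 742) = -2 + (-8/105 + 742) = -2 + 77902/105 = 77692/105 ≈ 739.92)
(V - 1*(-746)) - 8*242 = (77692/105 - 1*(-746)) - 8*242 = (77692/105 + 746) - 1*1936 = 156022/105 - 1936 = -47258/105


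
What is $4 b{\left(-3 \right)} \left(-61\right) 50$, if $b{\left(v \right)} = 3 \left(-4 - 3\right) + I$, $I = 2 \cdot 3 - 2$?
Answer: $207400$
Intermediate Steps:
$I = 4$ ($I = 6 - 2 = 4$)
$b{\left(v \right)} = -17$ ($b{\left(v \right)} = 3 \left(-4 - 3\right) + 4 = 3 \left(-7\right) + 4 = -21 + 4 = -17$)
$4 b{\left(-3 \right)} \left(-61\right) 50 = 4 \left(-17\right) \left(-61\right) 50 = \left(-68\right) \left(-61\right) 50 = 4148 \cdot 50 = 207400$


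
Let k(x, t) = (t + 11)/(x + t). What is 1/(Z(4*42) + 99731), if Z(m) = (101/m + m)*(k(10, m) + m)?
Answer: 29904/3834456799 ≈ 7.7987e-6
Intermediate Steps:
k(x, t) = (11 + t)/(t + x)
Z(m) = (m + 101/m)*(m + (11 + m)/(10 + m)) (Z(m) = (101/m + m)*((11 + m)/(m + 10) + m) = (m + 101/m)*((11 + m)/(10 + m) + m) = (m + 101/m)*(m + (11 + m)/(10 + m)))
1/(Z(4*42) + 99731) = 1/((1111 + (4*42)**4 + 11*(4*42)**3 + 112*(4*42)**2 + 1111*(4*42))/(((4*42))*(10 + 4*42)) + 99731) = 1/((1111 + 168**4 + 11*168**3 + 112*168**2 + 1111*168)/(168*(10 + 168)) + 99731) = 1/((1/168)*(1111 + 796594176 + 11*4741632 + 112*28224 + 186648)/178 + 99731) = 1/((1/168)*(1/178)*(1111 + 796594176 + 52157952 + 3161088 + 186648) + 99731) = 1/((1/168)*(1/178)*852100975 + 99731) = 1/(852100975/29904 + 99731) = 1/(3834456799/29904) = 29904/3834456799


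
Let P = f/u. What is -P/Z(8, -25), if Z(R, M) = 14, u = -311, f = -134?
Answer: -67/2177 ≈ -0.030776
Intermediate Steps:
P = 134/311 (P = -134/(-311) = -134*(-1/311) = 134/311 ≈ 0.43087)
-P/Z(8, -25) = -134/(311*14) = -1*67/2177 = -67/2177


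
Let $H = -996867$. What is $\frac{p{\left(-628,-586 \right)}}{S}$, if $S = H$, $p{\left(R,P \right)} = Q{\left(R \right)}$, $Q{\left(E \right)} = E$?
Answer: $\frac{628}{996867} \approx 0.00062997$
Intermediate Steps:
$p{\left(R,P \right)} = R$
$S = -996867$
$\frac{p{\left(-628,-586 \right)}}{S} = - \frac{628}{-996867} = \left(-628\right) \left(- \frac{1}{996867}\right) = \frac{628}{996867}$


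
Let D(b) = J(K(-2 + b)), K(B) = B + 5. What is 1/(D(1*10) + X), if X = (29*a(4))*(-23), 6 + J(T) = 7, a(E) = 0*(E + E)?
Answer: 1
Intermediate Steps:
a(E) = 0 (a(E) = 0*(2*E) = 0)
K(B) = 5 + B
J(T) = 1 (J(T) = -6 + 7 = 1)
D(b) = 1
X = 0 (X = (29*0)*(-23) = 0*(-23) = 0)
1/(D(1*10) + X) = 1/(1 + 0) = 1/1 = 1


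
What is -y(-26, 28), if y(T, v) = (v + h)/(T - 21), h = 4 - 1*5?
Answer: 27/47 ≈ 0.57447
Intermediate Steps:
h = -1 (h = 4 - 5 = -1)
y(T, v) = (-1 + v)/(-21 + T) (y(T, v) = (v - 1)/(T - 21) = (-1 + v)/(-21 + T))
-y(-26, 28) = -(-1 + 28)/(-21 - 26) = -27/(-47) = -(-1)*27/47 = -1*(-27/47) = 27/47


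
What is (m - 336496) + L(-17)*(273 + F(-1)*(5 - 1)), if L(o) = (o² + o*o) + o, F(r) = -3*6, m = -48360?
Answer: -272095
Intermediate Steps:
F(r) = -18
L(o) = o + 2*o² (L(o) = (o² + o²) + o = 2*o² + o = o + 2*o²)
(m - 336496) + L(-17)*(273 + F(-1)*(5 - 1)) = (-48360 - 336496) + (-17*(1 + 2*(-17)))*(273 - 18*(5 - 1)) = -384856 + (-17*(1 - 34))*(273 - 18*4) = -384856 + (-17*(-33))*(273 - 72) = -384856 + 561*201 = -384856 + 112761 = -272095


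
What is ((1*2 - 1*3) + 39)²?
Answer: 1444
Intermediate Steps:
((1*2 - 1*3) + 39)² = ((2 - 3) + 39)² = (-1 + 39)² = 38² = 1444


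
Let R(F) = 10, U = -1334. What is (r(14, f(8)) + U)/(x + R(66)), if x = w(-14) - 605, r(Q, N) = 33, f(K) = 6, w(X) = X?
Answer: 1301/609 ≈ 2.1363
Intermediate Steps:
x = -619 (x = -14 - 605 = -619)
(r(14, f(8)) + U)/(x + R(66)) = (33 - 1334)/(-619 + 10) = -1301/(-609) = -1301*(-1/609) = 1301/609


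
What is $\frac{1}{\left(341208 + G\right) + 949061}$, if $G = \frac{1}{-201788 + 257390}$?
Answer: $\frac{55602}{71741536939} \approx 7.7503 \cdot 10^{-7}$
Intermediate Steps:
$G = \frac{1}{55602} \approx 1.7985 \cdot 10^{-5}$
$\frac{1}{\left(341208 + G\right) + 949061} = \frac{1}{\left(341208 + \frac{1}{55602}\right) + 949061} = \frac{1}{\frac{18971847217}{55602} + 949061} = \frac{1}{\frac{71741536939}{55602}} = \frac{55602}{71741536939}$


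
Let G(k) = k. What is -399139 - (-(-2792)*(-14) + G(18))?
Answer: -360069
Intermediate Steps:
-399139 - (-(-2792)*(-14) + G(18)) = -399139 - (-(-2792)*(-14) + 18) = -399139 - (-349*112 + 18) = -399139 - (-39088 + 18) = -399139 - 1*(-39070) = -399139 + 39070 = -360069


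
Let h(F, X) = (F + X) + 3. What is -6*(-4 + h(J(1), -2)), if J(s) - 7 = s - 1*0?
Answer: -30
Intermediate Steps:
J(s) = 7 + s (J(s) = 7 + (s - 1*0) = 7 + (s + 0) = 7 + s)
h(F, X) = 3 + F + X
-6*(-4 + h(J(1), -2)) = -6*(-4 + (3 + (7 + 1) - 2)) = -6*(-4 + (3 + 8 - 2)) = -6*(-4 + 9) = -6*5 = -30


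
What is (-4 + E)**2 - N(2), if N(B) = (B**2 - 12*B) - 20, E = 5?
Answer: 41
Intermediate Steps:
N(B) = -20 + B**2 - 12*B
(-4 + E)**2 - N(2) = (-4 + 5)**2 - (-20 + 2**2 - 12*2) = 1**2 - (-20 + 4 - 24) = 1 - 1*(-40) = 1 + 40 = 41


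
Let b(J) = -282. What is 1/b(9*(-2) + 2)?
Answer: -1/282 ≈ -0.0035461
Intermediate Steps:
1/b(9*(-2) + 2) = 1/(-282) = -1/282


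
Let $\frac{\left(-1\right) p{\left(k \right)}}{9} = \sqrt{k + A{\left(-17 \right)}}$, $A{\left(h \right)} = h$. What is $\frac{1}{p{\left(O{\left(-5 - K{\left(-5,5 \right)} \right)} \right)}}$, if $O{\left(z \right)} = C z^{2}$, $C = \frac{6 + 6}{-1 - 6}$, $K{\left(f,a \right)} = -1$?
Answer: $\frac{i \sqrt{2177}}{2799} \approx 0.01667 i$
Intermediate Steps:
$C = - \frac{12}{7}$ ($C = \frac{12}{-7} = 12 \left(- \frac{1}{7}\right) = - \frac{12}{7} \approx -1.7143$)
$O{\left(z \right)} = - \frac{12 z^{2}}{7}$
$p{\left(k \right)} = - 9 \sqrt{-17 + k}$ ($p{\left(k \right)} = - 9 \sqrt{k - 17} = - 9 \sqrt{-17 + k}$)
$\frac{1}{p{\left(O{\left(-5 - K{\left(-5,5 \right)} \right)} \right)}} = \frac{1}{\left(-9\right) \sqrt{-17 - \frac{12 \left(-5 - -1\right)^{2}}{7}}} = \frac{1}{\left(-9\right) \sqrt{-17 - \frac{12 \left(-5 + 1\right)^{2}}{7}}} = \frac{1}{\left(-9\right) \sqrt{-17 - \frac{12 \left(-4\right)^{2}}{7}}} = \frac{1}{\left(-9\right) \sqrt{-17 - \frac{192}{7}}} = \frac{1}{\left(-9\right) \sqrt{- \frac{311}{7}}} = \frac{1}{\left(-9\right) \frac{i \sqrt{2177}}{7}} = \frac{1}{\left(- \frac{9}{7}\right) i \sqrt{2177}} = \frac{i \sqrt{2177}}{2799}$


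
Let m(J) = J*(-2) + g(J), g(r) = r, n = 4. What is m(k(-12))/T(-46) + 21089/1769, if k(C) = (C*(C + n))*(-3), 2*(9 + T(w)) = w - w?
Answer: -35519/1769 ≈ -20.079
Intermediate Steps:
T(w) = -9 (T(w) = -9 + (w - w)/2 = -9 + (1/2)*0 = -9 + 0 = -9)
k(C) = -3*C*(4 + C) (k(C) = (C*(C + 4))*(-3) = (C*(4 + C))*(-3) = -3*C*(4 + C))
m(J) = -J (m(J) = J*(-2) + J = -2*J + J = -J)
m(k(-12))/T(-46) + 21089/1769 = -(-3)*(-12)*(4 - 12)/(-9) + 21089/1769 = -(-3)*(-12)*(-8)*(-1/9) + 21089*(1/1769) = -1*(-288)*(-1/9) + 21089/1769 = 288*(-1/9) + 21089/1769 = -32 + 21089/1769 = -35519/1769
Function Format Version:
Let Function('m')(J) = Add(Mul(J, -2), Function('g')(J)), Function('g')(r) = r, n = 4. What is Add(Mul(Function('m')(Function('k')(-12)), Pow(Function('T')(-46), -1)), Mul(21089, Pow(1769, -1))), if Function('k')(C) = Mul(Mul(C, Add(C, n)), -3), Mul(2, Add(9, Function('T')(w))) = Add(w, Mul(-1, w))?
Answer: Rational(-35519, 1769) ≈ -20.079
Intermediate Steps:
Function('T')(w) = -9 (Function('T')(w) = Add(-9, Mul(Rational(1, 2), Add(w, Mul(-1, w)))) = Add(-9, Mul(Rational(1, 2), 0)) = Add(-9, 0) = -9)
Function('k')(C) = Mul(-3, C, Add(4, C)) (Function('k')(C) = Mul(Mul(C, Add(C, 4)), -3) = Mul(Mul(C, Add(4, C)), -3) = Mul(-3, C, Add(4, C)))
Function('m')(J) = Mul(-1, J) (Function('m')(J) = Add(Mul(J, -2), J) = Add(Mul(-2, J), J) = Mul(-1, J))
Add(Mul(Function('m')(Function('k')(-12)), Pow(Function('T')(-46), -1)), Mul(21089, Pow(1769, -1))) = Add(Mul(Mul(-1, Mul(-3, -12, Add(4, -12))), Pow(-9, -1)), Mul(21089, Pow(1769, -1))) = Add(Mul(Mul(-1, Mul(-3, -12, -8)), Rational(-1, 9)), Mul(21089, Rational(1, 1769))) = Add(Mul(Mul(-1, -288), Rational(-1, 9)), Rational(21089, 1769)) = Add(Mul(288, Rational(-1, 9)), Rational(21089, 1769)) = Add(-32, Rational(21089, 1769)) = Rational(-35519, 1769)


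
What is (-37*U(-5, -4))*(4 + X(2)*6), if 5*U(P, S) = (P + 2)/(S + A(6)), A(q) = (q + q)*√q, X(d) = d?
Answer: 444/265 + 1332*√6/265 ≈ 13.988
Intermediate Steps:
A(q) = 2*q^(3/2) (A(q) = (2*q)*√q = 2*q^(3/2))
U(P, S) = (2 + P)/(5*(S + 12*√6)) (U(P, S) = ((P + 2)/(S + 2*6^(3/2)))/5 = ((2 + P)/(S + 2*(6*√6)))/5 = ((2 + P)/(S + 12*√6))/5 = (2 + P)/(5*(S + 12*√6)))
(-37*U(-5, -4))*(4 + X(2)*6) = (-37*(2 - 5)/(5*(-4 + 12*√6)))*(4 + 2*6) = (-37*(-3)/(5*(-4 + 12*√6)))*(4 + 12) = -(-111)/(5*(-4 + 12*√6))*16 = (111/(5*(-4 + 12*√6)))*16 = 1776/(5*(-4 + 12*√6))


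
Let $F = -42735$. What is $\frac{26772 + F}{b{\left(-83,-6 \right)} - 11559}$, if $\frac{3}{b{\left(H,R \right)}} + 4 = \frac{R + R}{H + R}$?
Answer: $\frac{1830424}{1325521} \approx 1.3809$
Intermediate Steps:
$b{\left(H,R \right)} = \frac{3}{-4 + \frac{2 R}{H + R}}$ ($b{\left(H,R \right)} = \frac{3}{-4 + \frac{R + R}{H + R}} = \frac{3}{-4 + \frac{2 R}{H + R}}$)
$\frac{26772 + F}{b{\left(-83,-6 \right)} - 11559} = \frac{26772 - 42735}{\frac{3 \left(\left(-1\right) \left(-83\right) - -6\right)}{2 \left(-6 + 2 \left(-83\right)\right)} - 11559} = - \frac{15963}{\frac{3 \left(83 + 6\right)}{2 \left(-6 - 166\right)} - 11559} = - \frac{15963}{\frac{3}{2} \frac{1}{-172} \cdot 89 - 11559} = - \frac{15963}{\frac{3}{2} \left(- \frac{1}{172}\right) 89 - 11559} = - \frac{15963}{- \frac{267}{344} - 11559} = - \frac{15963}{- \frac{3976563}{344}} = \left(-15963\right) \left(- \frac{344}{3976563}\right) = \frac{1830424}{1325521}$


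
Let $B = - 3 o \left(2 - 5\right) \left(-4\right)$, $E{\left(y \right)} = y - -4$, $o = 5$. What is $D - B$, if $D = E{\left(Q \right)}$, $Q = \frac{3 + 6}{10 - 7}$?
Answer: $187$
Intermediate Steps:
$Q = 3$ ($Q = \frac{9}{3} = 9 \cdot \frac{1}{3} = 3$)
$E{\left(y \right)} = 4 + y$ ($E{\left(y \right)} = y + 4 = 4 + y$)
$D = 7$ ($D = 4 + 3 = 7$)
$B = -180$ ($B = \left(-3\right) 5 \left(2 - 5\right) \left(-4\right) = - 15 \left(\left(-3\right) \left(-4\right)\right) = \left(-15\right) 12 = -180$)
$D - B = 7 - -180 = 7 + 180 = 187$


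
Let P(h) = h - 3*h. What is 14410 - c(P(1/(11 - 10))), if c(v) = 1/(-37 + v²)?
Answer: 475531/33 ≈ 14410.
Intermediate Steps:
P(h) = -2*h
14410 - c(P(1/(11 - 10))) = 14410 - 1/(-37 + (-2/(11 - 10))²) = 14410 - 1/(-37 + (-2/1)²) = 14410 - 1/(-37 + (-2*1)²) = 14410 - 1/(-37 + (-2)²) = 14410 - 1/(-37 + 4) = 14410 - 1/(-33) = 14410 - 1*(-1/33) = 14410 + 1/33 = 475531/33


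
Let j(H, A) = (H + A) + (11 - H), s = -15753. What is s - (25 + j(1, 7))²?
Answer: -17602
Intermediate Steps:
j(H, A) = 11 + A (j(H, A) = (A + H) + (11 - H) = 11 + A)
s - (25 + j(1, 7))² = -15753 - (25 + (11 + 7))² = -15753 - (25 + 18)² = -15753 - 1*43² = -15753 - 1*1849 = -15753 - 1849 = -17602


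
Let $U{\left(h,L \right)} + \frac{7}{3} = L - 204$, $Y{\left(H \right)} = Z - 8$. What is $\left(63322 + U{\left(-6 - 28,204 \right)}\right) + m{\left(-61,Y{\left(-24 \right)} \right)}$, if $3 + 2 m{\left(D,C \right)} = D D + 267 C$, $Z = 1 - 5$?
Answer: $\frac{190730}{3} \approx 63577.0$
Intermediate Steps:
$Z = -4$ ($Z = 1 - 5 = -4$)
$Y{\left(H \right)} = -12$ ($Y{\left(H \right)} = -4 - 8 = -12$)
$m{\left(D,C \right)} = - \frac{3}{2} + \frac{D^{2}}{2} + \frac{267 C}{2}$ ($m{\left(D,C \right)} = - \frac{3}{2} + \frac{D D + 267 C}{2} = - \frac{3}{2} + \frac{D^{2} + 267 C}{2} = - \frac{3}{2} + \left(\frac{D^{2}}{2} + \frac{267 C}{2}\right) = - \frac{3}{2} + \frac{D^{2}}{2} + \frac{267 C}{2}$)
$U{\left(h,L \right)} = - \frac{619}{3} + L$ ($U{\left(h,L \right)} = - \frac{7}{3} + \left(L - 204\right) = - \frac{7}{3} + \left(-204 + L\right) = - \frac{619}{3} + L$)
$\left(63322 + U{\left(-6 - 28,204 \right)}\right) + m{\left(-61,Y{\left(-24 \right)} \right)} = \left(63322 + \left(- \frac{619}{3} + 204\right)\right) + \left(- \frac{3}{2} + \frac{\left(-61\right)^{2}}{2} + \frac{267}{2} \left(-12\right)\right) = \left(63322 - \frac{7}{3}\right) - -257 = \frac{189959}{3} - -257 = \frac{189959}{3} + 257 = \frac{190730}{3}$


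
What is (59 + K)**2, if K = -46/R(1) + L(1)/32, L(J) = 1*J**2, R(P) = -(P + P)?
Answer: 6890625/1024 ≈ 6729.1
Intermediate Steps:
R(P) = -2*P
L(J) = J**2
K = 737/32 (K = -46/((-2*1)) + 1**2/32 = -46/(-2) + 1*(1/32) = -46*(-1/2) + 1/32 = 23 + 1/32 = 737/32 ≈ 23.031)
(59 + K)**2 = (59 + 737/32)**2 = (2625/32)**2 = 6890625/1024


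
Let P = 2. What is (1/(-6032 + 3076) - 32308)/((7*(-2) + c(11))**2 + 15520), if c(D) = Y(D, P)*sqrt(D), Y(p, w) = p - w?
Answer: -1586009170543/813177583180 - 6016654287*sqrt(11)/203294395795 ≈ -2.0485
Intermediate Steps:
c(D) = sqrt(D)*(-2 + D) (c(D) = (D - 1*2)*sqrt(D) = (D - 2)*sqrt(D) = (-2 + D)*sqrt(D) = sqrt(D)*(-2 + D))
(1/(-6032 + 3076) - 32308)/((7*(-2) + c(11))**2 + 15520) = (1/(-6032 + 3076) - 32308)/((7*(-2) + sqrt(11)*(-2 + 11))**2 + 15520) = (1/(-2956) - 32308)/((-14 + sqrt(11)*9)**2 + 15520) = (-1/2956 - 32308)/((-14 + 9*sqrt(11))**2 + 15520) = -95502449/(2956*(15520 + (-14 + 9*sqrt(11))**2))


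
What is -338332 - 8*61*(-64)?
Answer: -307100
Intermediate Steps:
-338332 - 8*61*(-64) = -338332 - 488*(-64) = -338332 + 31232 = -307100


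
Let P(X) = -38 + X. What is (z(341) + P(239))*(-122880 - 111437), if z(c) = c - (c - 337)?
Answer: -126062546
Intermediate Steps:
z(c) = 337 (z(c) = c - (-337 + c) = c + (337 - c) = 337)
(z(341) + P(239))*(-122880 - 111437) = (337 + (-38 + 239))*(-122880 - 111437) = (337 + 201)*(-234317) = 538*(-234317) = -126062546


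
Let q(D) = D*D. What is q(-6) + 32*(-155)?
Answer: -4924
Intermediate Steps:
q(D) = D²
q(-6) + 32*(-155) = (-6)² + 32*(-155) = 36 - 4960 = -4924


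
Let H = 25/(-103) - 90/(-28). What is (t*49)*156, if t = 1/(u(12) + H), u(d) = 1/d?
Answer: 66135888/26431 ≈ 2502.2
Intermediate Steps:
H = 4285/1442 (H = 25*(-1/103) - 90*(-1/28) = -25/103 + 45/14 = 4285/1442 ≈ 2.9716)
t = 8652/26431 (t = 1/(1/12 + 4285/1442) = 1/(26431/8652) = 8652/26431 ≈ 0.32734)
(t*49)*156 = ((8652/26431)*49)*156 = (423948/26431)*156 = 66135888/26431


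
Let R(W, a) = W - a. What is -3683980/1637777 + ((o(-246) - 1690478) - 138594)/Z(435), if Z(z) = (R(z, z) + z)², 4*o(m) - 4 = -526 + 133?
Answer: -14771489769029/1239633411300 ≈ -11.916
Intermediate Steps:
o(m) = -389/4 (o(m) = 1 + (-526 + 133)/4 = 1 + (¼)*(-393) = 1 - 393/4 = -389/4)
Z(z) = z² (Z(z) = ((z - z) + z)² = (0 + z)² = z²)
-3683980/1637777 + ((o(-246) - 1690478) - 138594)/Z(435) = -3683980/1637777 + ((-389/4 - 1690478) - 138594)/(435²) = -3683980*1/1637777 + (-6762301/4 - 138594)/189225 = -3683980/1637777 - 7316677/4*1/189225 = -3683980/1637777 - 7316677/756900 = -14771489769029/1239633411300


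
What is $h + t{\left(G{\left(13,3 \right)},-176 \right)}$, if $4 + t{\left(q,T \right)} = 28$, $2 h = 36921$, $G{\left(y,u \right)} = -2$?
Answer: $\frac{36969}{2} \approx 18485.0$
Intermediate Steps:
$h = \frac{36921}{2}$ ($h = \frac{1}{2} \cdot 36921 = \frac{36921}{2} \approx 18461.0$)
$t{\left(q,T \right)} = 24$ ($t{\left(q,T \right)} = -4 + 28 = 24$)
$h + t{\left(G{\left(13,3 \right)},-176 \right)} = \frac{36921}{2} + 24 = \frac{36969}{2}$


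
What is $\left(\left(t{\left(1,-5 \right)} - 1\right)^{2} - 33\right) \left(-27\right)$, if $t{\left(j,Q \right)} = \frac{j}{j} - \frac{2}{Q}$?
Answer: $\frac{22167}{25} \approx 886.68$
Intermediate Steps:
$t{\left(j,Q \right)} = 1 - \frac{2}{Q}$
$\left(\left(t{\left(1,-5 \right)} - 1\right)^{2} - 33\right) \left(-27\right) = \left(\left(\frac{-2 - 5}{-5} - 1\right)^{2} - 33\right) \left(-27\right) = \left(\left(\left(- \frac{1}{5}\right) \left(-7\right) - 1\right)^{2} - 33\right) \left(-27\right) = \left(\left(\frac{7}{5} - 1\right)^{2} - 33\right) \left(-27\right) = \left(\left(\frac{2}{5}\right)^{2} - 33\right) \left(-27\right) = \left(\frac{4}{25} - 33\right) \left(-27\right) = \left(- \frac{821}{25}\right) \left(-27\right) = \frac{22167}{25}$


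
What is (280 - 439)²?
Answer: 25281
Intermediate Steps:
(280 - 439)² = (-159)² = 25281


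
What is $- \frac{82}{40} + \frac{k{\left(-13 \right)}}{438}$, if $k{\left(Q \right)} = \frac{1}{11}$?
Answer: $- \frac{98759}{48180} \approx -2.0498$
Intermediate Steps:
$k{\left(Q \right)} = \frac{1}{11}$
$- \frac{82}{40} + \frac{k{\left(-13 \right)}}{438} = - \frac{82}{40} + \frac{1}{11 \cdot 438} = \left(-82\right) \frac{1}{40} + \frac{1}{11} \cdot \frac{1}{438} = - \frac{41}{20} + \frac{1}{4818} = - \frac{98759}{48180}$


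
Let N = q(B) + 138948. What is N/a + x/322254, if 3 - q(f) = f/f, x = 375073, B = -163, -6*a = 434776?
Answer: -6599401322/8756769069 ≈ -0.75363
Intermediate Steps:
a = -217388/3 (a = -1/6*434776 = -217388/3 ≈ -72463.)
q(f) = 2 (q(f) = 3 - f/f = 3 - 1*1 = 3 - 1 = 2)
N = 138950 (N = 2 + 138948 = 138950)
N/a + x/322254 = 138950/(-217388/3) + 375073/322254 = 138950*(-3/217388) + 375073*(1/322254) = -208425/108694 + 375073/322254 = -6599401322/8756769069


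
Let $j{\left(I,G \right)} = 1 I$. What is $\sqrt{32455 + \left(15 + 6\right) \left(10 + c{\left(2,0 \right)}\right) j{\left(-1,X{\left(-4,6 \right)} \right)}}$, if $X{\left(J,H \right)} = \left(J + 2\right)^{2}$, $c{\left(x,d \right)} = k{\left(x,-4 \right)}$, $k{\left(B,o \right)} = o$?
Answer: $\sqrt{32329} \approx 179.8$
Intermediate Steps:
$c{\left(x,d \right)} = -4$
$X{\left(J,H \right)} = \left(2 + J\right)^{2}$
$j{\left(I,G \right)} = I$
$\sqrt{32455 + \left(15 + 6\right) \left(10 + c{\left(2,0 \right)}\right) j{\left(-1,X{\left(-4,6 \right)} \right)}} = \sqrt{32455 + \left(15 + 6\right) \left(10 - 4\right) \left(-1\right)} = \sqrt{32455 + 21 \cdot 6 \left(-1\right)} = \sqrt{32455 + 126 \left(-1\right)} = \sqrt{32455 - 126} = \sqrt{32329}$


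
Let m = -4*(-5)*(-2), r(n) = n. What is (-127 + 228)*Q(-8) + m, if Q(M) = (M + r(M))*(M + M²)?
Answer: -90536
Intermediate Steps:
m = -40 (m = 20*(-2) = -40)
Q(M) = 2*M*(M + M²) (Q(M) = (M + M)*(M + M²) = (2*M)*(M + M²) = 2*M*(M + M²))
(-127 + 228)*Q(-8) + m = (-127 + 228)*(2*(-8)²*(1 - 8)) - 40 = 101*(2*64*(-7)) - 40 = 101*(-896) - 40 = -90496 - 40 = -90536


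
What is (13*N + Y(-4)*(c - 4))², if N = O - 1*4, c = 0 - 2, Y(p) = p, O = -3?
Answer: 4489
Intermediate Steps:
c = -2
N = -7 (N = -3 - 1*4 = -3 - 4 = -7)
(13*N + Y(-4)*(c - 4))² = (13*(-7) - 4*(-2 - 4))² = (-91 - 4*(-6))² = (-91 + 24)² = (-67)² = 4489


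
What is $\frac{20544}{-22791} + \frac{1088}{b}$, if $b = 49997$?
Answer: $- \frac{183680}{208811} \approx -0.87965$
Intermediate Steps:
$\frac{20544}{-22791} + \frac{1088}{b} = \frac{20544}{-22791} + \frac{1088}{49997} = 20544 \left(- \frac{1}{22791}\right) + 1088 \cdot \frac{1}{49997} = - \frac{64}{71} + \frac{64}{2941} = - \frac{183680}{208811}$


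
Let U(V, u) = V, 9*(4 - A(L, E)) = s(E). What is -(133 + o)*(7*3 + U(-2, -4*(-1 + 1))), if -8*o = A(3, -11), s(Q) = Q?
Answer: -181051/72 ≈ -2514.6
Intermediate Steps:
A(L, E) = 4 - E/9
o = -47/72 (o = -(4 - 1/9*(-11))/8 = -(4 + 11/9)/8 = -1/8*47/9 = -47/72 ≈ -0.65278)
-(133 + o)*(7*3 + U(-2, -4*(-1 + 1))) = -(133 - 47/72)*(7*3 - 2) = -9529*(21 - 2)/72 = -9529*19/72 = -1*181051/72 = -181051/72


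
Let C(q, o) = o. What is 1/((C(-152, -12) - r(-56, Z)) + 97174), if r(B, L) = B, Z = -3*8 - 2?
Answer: 1/97218 ≈ 1.0286e-5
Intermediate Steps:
Z = -26 (Z = -24 - 2 = -26)
1/((C(-152, -12) - r(-56, Z)) + 97174) = 1/((-12 - 1*(-56)) + 97174) = 1/((-12 + 56) + 97174) = 1/(44 + 97174) = 1/97218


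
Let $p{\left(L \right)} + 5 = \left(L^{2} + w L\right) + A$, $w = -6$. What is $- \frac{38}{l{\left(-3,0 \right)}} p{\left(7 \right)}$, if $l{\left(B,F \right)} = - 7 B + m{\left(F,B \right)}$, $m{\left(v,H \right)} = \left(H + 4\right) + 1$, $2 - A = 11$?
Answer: $\frac{266}{23} \approx 11.565$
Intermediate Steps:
$A = -9$ ($A = 2 - 11 = -9$)
$m{\left(v,H \right)} = 5 + H$ ($m{\left(v,H \right)} = \left(4 + H\right) + 1 = 5 + H$)
$p{\left(L \right)} = -14 + L^{2} - 6 L$ ($p{\left(L \right)} = -5 - \left(9 - L^{2} + 6 L\right) = -14 + L^{2} - 6 L$)
$l{\left(B,F \right)} = 5 - 6 B$ ($l{\left(B,F \right)} = - 7 B + \left(5 + B\right) = 5 - 6 B$)
$- \frac{38}{l{\left(-3,0 \right)}} p{\left(7 \right)} = - \frac{38}{5 - -18} \left(-14 + 7^{2} - 42\right) = - \frac{38}{5 + 18} \left(-14 + 49 - 42\right) = - \frac{38}{23} \left(-7\right) = \left(-38\right) \frac{1}{23} \left(-7\right) = \left(- \frac{38}{23}\right) \left(-7\right) = \frac{266}{23}$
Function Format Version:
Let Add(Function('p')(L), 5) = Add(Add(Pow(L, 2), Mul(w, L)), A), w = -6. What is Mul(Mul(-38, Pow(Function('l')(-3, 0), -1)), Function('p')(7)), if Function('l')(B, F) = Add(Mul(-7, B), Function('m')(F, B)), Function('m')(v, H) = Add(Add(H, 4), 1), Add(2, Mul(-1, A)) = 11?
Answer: Rational(266, 23) ≈ 11.565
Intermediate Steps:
A = -9 (A = Add(2, Mul(-1, 11)) = Add(2, -11) = -9)
Function('m')(v, H) = Add(5, H) (Function('m')(v, H) = Add(Add(4, H), 1) = Add(5, H))
Function('p')(L) = Add(-14, Pow(L, 2), Mul(-6, L)) (Function('p')(L) = Add(-5, Add(Add(Pow(L, 2), Mul(-6, L)), -9)) = Add(-5, Add(-9, Pow(L, 2), Mul(-6, L))) = Add(-14, Pow(L, 2), Mul(-6, L)))
Function('l')(B, F) = Add(5, Mul(-6, B)) (Function('l')(B, F) = Add(Mul(-7, B), Add(5, B)) = Add(5, Mul(-6, B)))
Mul(Mul(-38, Pow(Function('l')(-3, 0), -1)), Function('p')(7)) = Mul(Mul(-38, Pow(Add(5, Mul(-6, -3)), -1)), Add(-14, Pow(7, 2), Mul(-6, 7))) = Mul(Mul(-38, Pow(Add(5, 18), -1)), Add(-14, 49, -42)) = Mul(Mul(-38, Pow(23, -1)), -7) = Mul(Mul(-38, Rational(1, 23)), -7) = Mul(Rational(-38, 23), -7) = Rational(266, 23)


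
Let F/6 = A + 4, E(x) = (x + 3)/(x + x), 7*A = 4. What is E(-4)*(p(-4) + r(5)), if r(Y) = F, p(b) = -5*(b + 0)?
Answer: 83/14 ≈ 5.9286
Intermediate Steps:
A = 4/7 (A = (⅐)*4 = 4/7 ≈ 0.57143)
p(b) = -5*b
E(x) = (3 + x)/(2*x) (E(x) = (3 + x)/((2*x)) = (3 + x)*(1/(2*x)) = (3 + x)/(2*x))
F = 192/7 (F = 6*(4/7 + 4) = 6*(32/7) = 192/7 ≈ 27.429)
r(Y) = 192/7
E(-4)*(p(-4) + r(5)) = ((½)*(3 - 4)/(-4))*(-5*(-4) + 192/7) = ((½)*(-¼)*(-1))*(20 + 192/7) = (⅛)*(332/7) = 83/14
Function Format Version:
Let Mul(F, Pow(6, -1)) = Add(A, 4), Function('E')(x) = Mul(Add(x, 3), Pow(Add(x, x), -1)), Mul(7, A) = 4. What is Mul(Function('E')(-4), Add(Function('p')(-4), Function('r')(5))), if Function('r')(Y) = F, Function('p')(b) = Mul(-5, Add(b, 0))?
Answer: Rational(83, 14) ≈ 5.9286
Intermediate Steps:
A = Rational(4, 7) (A = Mul(Rational(1, 7), 4) = Rational(4, 7) ≈ 0.57143)
Function('p')(b) = Mul(-5, b)
Function('E')(x) = Mul(Rational(1, 2), Pow(x, -1), Add(3, x)) (Function('E')(x) = Mul(Add(3, x), Pow(Mul(2, x), -1)) = Mul(Add(3, x), Mul(Rational(1, 2), Pow(x, -1))) = Mul(Rational(1, 2), Pow(x, -1), Add(3, x)))
F = Rational(192, 7) (F = Mul(6, Add(Rational(4, 7), 4)) = Mul(6, Rational(32, 7)) = Rational(192, 7) ≈ 27.429)
Function('r')(Y) = Rational(192, 7)
Mul(Function('E')(-4), Add(Function('p')(-4), Function('r')(5))) = Mul(Mul(Rational(1, 2), Pow(-4, -1), Add(3, -4)), Add(Mul(-5, -4), Rational(192, 7))) = Mul(Mul(Rational(1, 2), Rational(-1, 4), -1), Add(20, Rational(192, 7))) = Mul(Rational(1, 8), Rational(332, 7)) = Rational(83, 14)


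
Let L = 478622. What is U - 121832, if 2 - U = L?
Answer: -600452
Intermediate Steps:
U = -478620 (U = 2 - 1*478622 = 2 - 478622 = -478620)
U - 121832 = -478620 - 121832 = -600452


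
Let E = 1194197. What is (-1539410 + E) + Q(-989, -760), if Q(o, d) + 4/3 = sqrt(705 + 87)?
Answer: -1035643/3 + 6*sqrt(22) ≈ -3.4519e+5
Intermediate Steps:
Q(o, d) = -4/3 + 6*sqrt(22) (Q(o, d) = -4/3 + sqrt(705 + 87) = -4/3 + sqrt(792) = -4/3 + 6*sqrt(22))
(-1539410 + E) + Q(-989, -760) = (-1539410 + 1194197) + (-4/3 + 6*sqrt(22)) = -345213 + (-4/3 + 6*sqrt(22)) = -1035643/3 + 6*sqrt(22)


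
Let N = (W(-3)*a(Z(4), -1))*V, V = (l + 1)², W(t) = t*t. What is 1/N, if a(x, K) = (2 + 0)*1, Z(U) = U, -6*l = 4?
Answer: ½ ≈ 0.50000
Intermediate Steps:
l = -⅔ (l = -⅙*4 = -⅔ ≈ -0.66667)
W(t) = t²
V = ⅑ (V = (-⅔ + 1)² = (⅓)² = ⅑ ≈ 0.11111)
a(x, K) = 2 (a(x, K) = 2*1 = 2)
N = 2 (N = ((-3)²*2)*(⅑) = (9*2)*(⅑) = 18*(⅑) = 2)
1/N = 1/2 = ½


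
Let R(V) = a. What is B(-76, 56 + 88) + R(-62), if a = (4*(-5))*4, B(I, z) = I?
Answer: -156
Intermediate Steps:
a = -80 (a = -20*4 = -80)
R(V) = -80
B(-76, 56 + 88) + R(-62) = -76 - 80 = -156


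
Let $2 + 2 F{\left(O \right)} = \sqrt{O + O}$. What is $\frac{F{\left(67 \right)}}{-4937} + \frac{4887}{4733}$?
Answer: $\frac{24131852}{23366821} - \frac{\sqrt{134}}{9874} \approx 1.0316$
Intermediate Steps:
$F{\left(O \right)} = -1 + \frac{\sqrt{2} \sqrt{O}}{2}$ ($F{\left(O \right)} = -1 + \frac{\sqrt{O + O}}{2} = -1 + \frac{\sqrt{2 O}}{2} = -1 + \frac{\sqrt{2} \sqrt{O}}{2}$)
$\frac{F{\left(67 \right)}}{-4937} + \frac{4887}{4733} = \frac{-1 + \frac{\sqrt{2} \sqrt{67}}{2}}{-4937} + \frac{4887}{4733} = \left(-1 + \frac{\sqrt{134}}{2}\right) \left(- \frac{1}{4937}\right) + 4887 \cdot \frac{1}{4733} = \left(\frac{1}{4937} - \frac{\sqrt{134}}{9874}\right) + \frac{4887}{4733} = \frac{24131852}{23366821} - \frac{\sqrt{134}}{9874}$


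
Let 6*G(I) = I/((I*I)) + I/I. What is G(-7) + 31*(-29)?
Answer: -6292/7 ≈ -898.86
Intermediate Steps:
G(I) = ⅙ + 1/(6*I) (G(I) = (I/((I*I)) + I/I)/6 = (I/(I²) + 1)/6 = (I/I² + 1)/6 = (1/I + 1)/6 = (1 + 1/I)/6 = ⅙ + 1/(6*I))
G(-7) + 31*(-29) = (⅙)*(1 - 7)/(-7) + 31*(-29) = (⅙)*(-⅐)*(-6) - 899 = ⅐ - 899 = -6292/7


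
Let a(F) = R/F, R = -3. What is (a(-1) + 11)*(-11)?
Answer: -154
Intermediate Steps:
a(F) = -3/F
(a(-1) + 11)*(-11) = (-3/(-1) + 11)*(-11) = (-3*(-1) + 11)*(-11) = (3 + 11)*(-11) = 14*(-11) = -154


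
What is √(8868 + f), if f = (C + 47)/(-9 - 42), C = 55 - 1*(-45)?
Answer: √2562019/17 ≈ 94.155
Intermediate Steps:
C = 100 (C = 55 + 45 = 100)
f = -49/17 (f = (100 + 47)/(-9 - 42) = 147/(-51) = -1/51*147 = -49/17 ≈ -2.8824)
√(8868 + f) = √(8868 - 49/17) = √(150707/17) = √2562019/17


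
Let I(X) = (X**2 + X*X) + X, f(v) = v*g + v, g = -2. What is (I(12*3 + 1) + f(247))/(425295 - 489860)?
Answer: -2528/64565 ≈ -0.039154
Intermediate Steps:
f(v) = -v (f(v) = v*(-2) + v = -2*v + v = -v)
I(X) = X + 2*X**2 (I(X) = (X**2 + X**2) + X = 2*X**2 + X = X + 2*X**2)
(I(12*3 + 1) + f(247))/(425295 - 489860) = ((12*3 + 1)*(1 + 2*(12*3 + 1)) - 1*247)/(425295 - 489860) = ((36 + 1)*(1 + 2*(36 + 1)) - 247)/(-64565) = (37*(1 + 2*37) - 247)*(-1/64565) = (37*(1 + 74) - 247)*(-1/64565) = (37*75 - 247)*(-1/64565) = (2775 - 247)*(-1/64565) = 2528*(-1/64565) = -2528/64565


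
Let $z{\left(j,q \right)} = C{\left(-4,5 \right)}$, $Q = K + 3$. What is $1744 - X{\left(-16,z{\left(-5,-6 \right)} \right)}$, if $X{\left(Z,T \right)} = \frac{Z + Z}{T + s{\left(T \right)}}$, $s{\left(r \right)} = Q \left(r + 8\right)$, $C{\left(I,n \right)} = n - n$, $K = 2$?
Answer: $\frac{8724}{5} \approx 1744.8$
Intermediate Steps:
$Q = 5$ ($Q = 2 + 3 = 5$)
$C{\left(I,n \right)} = 0$
$z{\left(j,q \right)} = 0$
$s{\left(r \right)} = 40 + 5 r$ ($s{\left(r \right)} = 5 \left(r + 8\right) = 5 \left(8 + r\right) = 40 + 5 r$)
$X{\left(Z,T \right)} = \frac{2 Z}{40 + 6 T}$ ($X{\left(Z,T \right)} = \frac{Z + Z}{T + \left(40 + 5 T\right)} = \frac{2 Z}{40 + 6 T}$)
$1744 - X{\left(-16,z{\left(-5,-6 \right)} \right)} = 1744 - - \frac{16}{20 + 3 \cdot 0} = 1744 - - \frac{16}{20 + 0} = 1744 - - \frac{16}{20} = 1744 - \left(-16\right) \frac{1}{20} = 1744 - - \frac{4}{5} = 1744 + \frac{4}{5} = \frac{8724}{5}$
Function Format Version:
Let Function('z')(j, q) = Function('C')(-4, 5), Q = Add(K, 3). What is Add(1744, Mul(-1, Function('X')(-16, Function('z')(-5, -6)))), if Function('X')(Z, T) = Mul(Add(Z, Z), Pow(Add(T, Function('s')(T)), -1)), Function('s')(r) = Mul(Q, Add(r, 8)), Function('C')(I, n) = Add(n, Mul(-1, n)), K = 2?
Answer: Rational(8724, 5) ≈ 1744.8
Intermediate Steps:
Q = 5 (Q = Add(2, 3) = 5)
Function('C')(I, n) = 0
Function('z')(j, q) = 0
Function('s')(r) = Add(40, Mul(5, r)) (Function('s')(r) = Mul(5, Add(r, 8)) = Mul(5, Add(8, r)) = Add(40, Mul(5, r)))
Function('X')(Z, T) = Mul(2, Z, Pow(Add(40, Mul(6, T)), -1)) (Function('X')(Z, T) = Mul(Add(Z, Z), Pow(Add(T, Add(40, Mul(5, T))), -1)) = Mul(Mul(2, Z), Pow(Add(40, Mul(6, T)), -1)) = Mul(2, Z, Pow(Add(40, Mul(6, T)), -1)))
Add(1744, Mul(-1, Function('X')(-16, Function('z')(-5, -6)))) = Add(1744, Mul(-1, Mul(-16, Pow(Add(20, Mul(3, 0)), -1)))) = Add(1744, Mul(-1, Mul(-16, Pow(Add(20, 0), -1)))) = Add(1744, Mul(-1, Mul(-16, Pow(20, -1)))) = Add(1744, Mul(-1, Mul(-16, Rational(1, 20)))) = Add(1744, Mul(-1, Rational(-4, 5))) = Add(1744, Rational(4, 5)) = Rational(8724, 5)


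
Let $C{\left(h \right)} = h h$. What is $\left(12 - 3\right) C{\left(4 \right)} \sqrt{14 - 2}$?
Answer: $288 \sqrt{3} \approx 498.83$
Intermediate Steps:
$C{\left(h \right)} = h^{2}$
$\left(12 - 3\right) C{\left(4 \right)} \sqrt{14 - 2} = \left(12 - 3\right) 4^{2} \sqrt{14 - 2} = \left(12 - 3\right) 16 \sqrt{12} = 9 \cdot 16 \cdot 2 \sqrt{3} = 144 \cdot 2 \sqrt{3} = 288 \sqrt{3}$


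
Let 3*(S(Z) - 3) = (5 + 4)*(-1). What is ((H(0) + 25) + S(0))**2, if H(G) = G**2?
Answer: 625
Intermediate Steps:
S(Z) = 0 (S(Z) = 3 + ((5 + 4)*(-1))/3 = 3 + (9*(-1))/3 = 3 + (1/3)*(-9) = 3 - 3 = 0)
((H(0) + 25) + S(0))**2 = ((0**2 + 25) + 0)**2 = ((0 + 25) + 0)**2 = (25 + 0)**2 = 25**2 = 625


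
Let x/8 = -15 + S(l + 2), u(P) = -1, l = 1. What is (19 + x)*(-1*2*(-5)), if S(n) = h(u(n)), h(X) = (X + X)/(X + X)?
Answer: -930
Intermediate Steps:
h(X) = 1 (h(X) = (2*X)/((2*X)) = (2*X)*(1/(2*X)) = 1)
S(n) = 1
x = -112 (x = 8*(-15 + 1) = 8*(-14) = -112)
(19 + x)*(-1*2*(-5)) = (19 - 112)*(-1*2*(-5)) = -(-186)*(-5) = -93*10 = -930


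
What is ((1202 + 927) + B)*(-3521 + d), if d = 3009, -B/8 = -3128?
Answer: -13902336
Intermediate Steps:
B = 25024 (B = -8*(-3128) = 25024)
((1202 + 927) + B)*(-3521 + d) = ((1202 + 927) + 25024)*(-3521 + 3009) = (2129 + 25024)*(-512) = 27153*(-512) = -13902336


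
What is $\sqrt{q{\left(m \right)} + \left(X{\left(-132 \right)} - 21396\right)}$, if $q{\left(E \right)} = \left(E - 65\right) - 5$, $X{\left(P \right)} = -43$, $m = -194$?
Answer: $i \sqrt{21703} \approx 147.32 i$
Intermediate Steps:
$q{\left(E \right)} = -70 + E$ ($q{\left(E \right)} = \left(-65 + E\right) - 5 = -70 + E$)
$\sqrt{q{\left(m \right)} + \left(X{\left(-132 \right)} - 21396\right)} = \sqrt{\left(-70 - 194\right) - 21439} = \sqrt{-264 - 21439} = \sqrt{-21703} = i \sqrt{21703}$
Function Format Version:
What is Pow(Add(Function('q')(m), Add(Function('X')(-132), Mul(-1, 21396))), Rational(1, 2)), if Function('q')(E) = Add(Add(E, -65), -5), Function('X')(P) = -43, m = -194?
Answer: Mul(I, Pow(21703, Rational(1, 2))) ≈ Mul(147.32, I)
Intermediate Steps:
Function('q')(E) = Add(-70, E) (Function('q')(E) = Add(Add(-65, E), -5) = Add(-70, E))
Pow(Add(Function('q')(m), Add(Function('X')(-132), Mul(-1, 21396))), Rational(1, 2)) = Pow(Add(Add(-70, -194), Add(-43, Mul(-1, 21396))), Rational(1, 2)) = Pow(Add(-264, Add(-43, -21396)), Rational(1, 2)) = Pow(Add(-264, -21439), Rational(1, 2)) = Pow(-21703, Rational(1, 2)) = Mul(I, Pow(21703, Rational(1, 2)))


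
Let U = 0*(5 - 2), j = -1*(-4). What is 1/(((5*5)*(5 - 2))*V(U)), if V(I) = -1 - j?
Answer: -1/375 ≈ -0.0026667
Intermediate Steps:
j = 4
U = 0 (U = 0*3 = 0)
V(I) = -5 (V(I) = -1 - 1*4 = -1 - 4 = -5)
1/(((5*5)*(5 - 2))*V(U)) = 1/(((5*5)*(5 - 2))*(-5)) = 1/((25*3)*(-5)) = 1/(75*(-5)) = 1/(-375) = -1/375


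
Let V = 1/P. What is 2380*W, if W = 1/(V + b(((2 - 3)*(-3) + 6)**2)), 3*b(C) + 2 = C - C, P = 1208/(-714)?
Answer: -4312560/2279 ≈ -1892.3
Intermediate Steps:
P = -604/357 (P = 1208*(-1/714) = -604/357 ≈ -1.6919)
b(C) = -2/3 (b(C) = -2/3 + (C - C)/3 = -2/3 + (1/3)*0 = -2/3 + 0 = -2/3)
V = -357/604 (V = 1/(-604/357) = -357/604 ≈ -0.59106)
W = -1812/2279 (W = 1/(-357/604 - 2/3) = 1/(-2279/1812) = -1812/2279 ≈ -0.79509)
2380*W = 2380*(-1812/2279) = -4312560/2279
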